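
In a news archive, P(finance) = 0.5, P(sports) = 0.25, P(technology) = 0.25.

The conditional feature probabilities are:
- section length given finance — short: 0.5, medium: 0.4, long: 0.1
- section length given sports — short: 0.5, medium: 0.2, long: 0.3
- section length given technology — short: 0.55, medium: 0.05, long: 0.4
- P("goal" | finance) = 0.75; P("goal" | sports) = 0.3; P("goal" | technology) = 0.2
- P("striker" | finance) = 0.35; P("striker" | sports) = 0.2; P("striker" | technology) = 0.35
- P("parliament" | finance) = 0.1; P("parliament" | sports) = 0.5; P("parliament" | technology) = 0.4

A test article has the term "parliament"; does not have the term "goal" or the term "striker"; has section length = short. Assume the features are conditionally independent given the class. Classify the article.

finance: 0.5 × 0.5 × (1−0.75) × (1−0.35) × 0.1 = 0.0040625
sports: 0.25 × 0.5 × (1−0.3) × (1−0.2) × 0.5 = 0.035
technology: 0.25 × 0.55 × (1−0.2) × (1−0.35) × 0.4 = 0.0286
Highest score → sports.

sports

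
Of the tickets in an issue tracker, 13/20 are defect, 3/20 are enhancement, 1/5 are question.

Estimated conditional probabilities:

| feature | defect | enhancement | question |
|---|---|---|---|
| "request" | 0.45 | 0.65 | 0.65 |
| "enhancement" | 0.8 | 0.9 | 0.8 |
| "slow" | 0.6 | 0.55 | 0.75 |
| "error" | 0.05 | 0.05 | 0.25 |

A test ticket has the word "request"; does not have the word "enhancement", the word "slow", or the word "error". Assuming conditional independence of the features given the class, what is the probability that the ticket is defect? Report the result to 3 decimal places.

defect: 0.65 × 0.45 × (1−0.8) × (1−0.6) × (1−0.05) = 0.02223
enhancement: 0.15 × 0.65 × (1−0.9) × (1−0.55) × (1−0.05) = 0.004168125
question: 0.2 × 0.65 × (1−0.8) × (1−0.75) × (1−0.25) = 0.004875
P(defect | x) = 0.02223 / 0.031273125 ≈ 0.711

0.711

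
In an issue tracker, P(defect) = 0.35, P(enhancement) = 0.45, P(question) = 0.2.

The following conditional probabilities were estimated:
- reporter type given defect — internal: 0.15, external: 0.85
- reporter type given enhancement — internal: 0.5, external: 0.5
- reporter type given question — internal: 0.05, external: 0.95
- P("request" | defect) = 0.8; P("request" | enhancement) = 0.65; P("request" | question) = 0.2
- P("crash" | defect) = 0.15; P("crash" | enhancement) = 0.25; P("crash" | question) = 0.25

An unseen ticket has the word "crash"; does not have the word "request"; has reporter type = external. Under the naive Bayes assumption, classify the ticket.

question

defect: 0.35 × 0.85 × (1−0.8) × 0.15 = 0.008925
enhancement: 0.45 × 0.5 × (1−0.65) × 0.25 = 0.0196875
question: 0.2 × 0.95 × (1−0.2) × 0.25 = 0.038
Highest score → question.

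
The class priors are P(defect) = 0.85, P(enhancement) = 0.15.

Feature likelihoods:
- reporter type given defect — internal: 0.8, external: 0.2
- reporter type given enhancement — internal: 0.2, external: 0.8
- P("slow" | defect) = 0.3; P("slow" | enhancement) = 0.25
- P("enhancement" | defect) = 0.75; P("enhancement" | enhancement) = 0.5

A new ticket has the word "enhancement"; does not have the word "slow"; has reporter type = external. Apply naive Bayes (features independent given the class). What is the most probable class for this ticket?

defect: 0.85 × 0.2 × (1−0.3) × 0.75 = 0.08925
enhancement: 0.15 × 0.8 × (1−0.25) × 0.5 = 0.045
Highest score → defect.

defect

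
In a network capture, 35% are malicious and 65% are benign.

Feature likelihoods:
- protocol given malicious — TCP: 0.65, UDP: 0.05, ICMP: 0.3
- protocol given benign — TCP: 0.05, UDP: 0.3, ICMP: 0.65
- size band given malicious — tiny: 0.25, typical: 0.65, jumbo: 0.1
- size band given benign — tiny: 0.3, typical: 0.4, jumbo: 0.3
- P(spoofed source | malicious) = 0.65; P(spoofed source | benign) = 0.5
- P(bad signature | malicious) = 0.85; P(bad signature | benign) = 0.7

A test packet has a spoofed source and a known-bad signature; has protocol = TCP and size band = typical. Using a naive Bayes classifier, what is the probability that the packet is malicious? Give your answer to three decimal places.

malicious: 0.35 × 0.65 × 0.65 × 0.65 × 0.85 = 0.0817009375
benign: 0.65 × 0.05 × 0.4 × 0.5 × 0.7 = 0.00455
P(malicious | x) = 0.0817009375 / 0.0862509375 ≈ 0.947

0.947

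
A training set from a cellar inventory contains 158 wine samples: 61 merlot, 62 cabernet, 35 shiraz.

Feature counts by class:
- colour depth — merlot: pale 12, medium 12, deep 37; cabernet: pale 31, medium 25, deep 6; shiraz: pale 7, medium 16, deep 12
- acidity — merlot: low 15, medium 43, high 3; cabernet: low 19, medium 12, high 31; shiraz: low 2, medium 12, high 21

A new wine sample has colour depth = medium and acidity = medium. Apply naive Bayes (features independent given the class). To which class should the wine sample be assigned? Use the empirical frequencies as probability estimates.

merlot

merlot: (61/158) × (12/61) × (43/61) ≈ 0.0535381
cabernet: (62/158) × (25/62) × (12/62) ≈ 0.0306247
shiraz: (35/158) × (16/35) × (12/35) ≈ 0.0347197
Highest score → merlot.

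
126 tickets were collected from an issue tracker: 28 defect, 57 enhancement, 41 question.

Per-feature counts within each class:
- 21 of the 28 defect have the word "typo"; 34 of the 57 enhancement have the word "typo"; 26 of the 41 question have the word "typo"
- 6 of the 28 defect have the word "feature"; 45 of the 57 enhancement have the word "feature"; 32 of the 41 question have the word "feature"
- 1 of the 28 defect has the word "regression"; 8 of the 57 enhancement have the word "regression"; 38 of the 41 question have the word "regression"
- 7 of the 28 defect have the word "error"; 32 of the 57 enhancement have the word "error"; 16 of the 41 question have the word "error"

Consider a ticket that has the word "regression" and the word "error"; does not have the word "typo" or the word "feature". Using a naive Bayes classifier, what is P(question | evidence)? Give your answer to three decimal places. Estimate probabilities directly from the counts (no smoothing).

0.734

defect: (28/126) × (7/28) × (22/28) × (1/28) × (7/28) ≈ 0.000389739
enhancement: (57/126) × (23/57) × (12/57) × (8/57) × (32/57) ≈ 0.00302799
question: (41/126) × (15/41) × (9/41) × (38/41) × (16/41) ≈ 0.00945182
P(question | x) = 0.00945182 / 0.012869549 ≈ 0.734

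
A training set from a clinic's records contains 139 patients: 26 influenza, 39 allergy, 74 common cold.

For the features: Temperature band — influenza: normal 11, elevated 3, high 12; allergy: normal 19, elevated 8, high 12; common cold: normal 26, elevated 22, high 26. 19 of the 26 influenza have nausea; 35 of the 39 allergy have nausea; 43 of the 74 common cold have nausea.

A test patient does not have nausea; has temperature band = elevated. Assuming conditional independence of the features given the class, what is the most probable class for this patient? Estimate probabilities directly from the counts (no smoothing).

common cold

influenza: (26/139) × (3/26) × (7/26) ≈ 0.00581074
allergy: (39/139) × (8/39) × (4/39) ≈ 0.00590297
common cold: (74/139) × (22/74) × (31/74) ≈ 0.0663037
Highest score → common cold.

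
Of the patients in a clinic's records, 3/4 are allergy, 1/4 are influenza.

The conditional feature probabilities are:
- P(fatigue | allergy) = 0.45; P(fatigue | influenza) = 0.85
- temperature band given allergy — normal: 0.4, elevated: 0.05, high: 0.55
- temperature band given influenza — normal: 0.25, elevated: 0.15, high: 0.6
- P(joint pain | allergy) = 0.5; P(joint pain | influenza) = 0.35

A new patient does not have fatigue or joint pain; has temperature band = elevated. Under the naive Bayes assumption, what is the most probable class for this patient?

allergy

allergy: 0.75 × (1−0.45) × 0.05 × (1−0.5) = 0.0103125
influenza: 0.25 × (1−0.85) × 0.15 × (1−0.35) = 0.00365625
Highest score → allergy.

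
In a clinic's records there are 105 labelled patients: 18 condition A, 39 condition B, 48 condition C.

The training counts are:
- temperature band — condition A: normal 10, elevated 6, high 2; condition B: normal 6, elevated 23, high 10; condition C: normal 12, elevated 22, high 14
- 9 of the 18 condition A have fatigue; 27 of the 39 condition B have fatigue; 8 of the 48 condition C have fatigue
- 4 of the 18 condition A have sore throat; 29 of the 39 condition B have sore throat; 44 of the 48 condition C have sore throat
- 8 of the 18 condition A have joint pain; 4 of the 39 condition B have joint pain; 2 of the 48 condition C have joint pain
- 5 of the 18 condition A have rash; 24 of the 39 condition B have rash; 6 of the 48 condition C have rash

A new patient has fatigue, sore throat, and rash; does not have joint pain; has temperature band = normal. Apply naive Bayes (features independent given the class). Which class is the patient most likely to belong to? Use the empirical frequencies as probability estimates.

condition B

condition A: (18/105) × (10/18) × (9/18) × (4/18) × (10/18) × (5/18) ≈ 0.00163303
condition B: (39/105) × (6/39) × (27/39) × (29/39) × (35/39) × (24/39) ≈ 0.0162459
condition C: (48/105) × (12/48) × (8/48) × (44/48) × (46/48) × (6/48) ≈ 0.0020916
Highest score → condition B.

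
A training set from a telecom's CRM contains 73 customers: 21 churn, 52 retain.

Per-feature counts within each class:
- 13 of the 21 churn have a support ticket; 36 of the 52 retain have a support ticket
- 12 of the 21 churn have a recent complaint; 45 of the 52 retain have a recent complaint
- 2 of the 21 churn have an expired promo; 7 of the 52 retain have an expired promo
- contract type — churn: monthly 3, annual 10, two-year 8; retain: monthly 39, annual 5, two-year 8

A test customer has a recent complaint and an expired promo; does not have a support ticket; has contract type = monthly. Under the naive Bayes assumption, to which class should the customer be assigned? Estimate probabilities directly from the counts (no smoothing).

retain

churn: (21/73) × (8/21) × (12/21) × (2/21) × (3/21) ≈ 0.000852004
retain: (52/73) × (16/52) × (45/52) × (7/52) × (39/52) ≈ 0.0191497
Highest score → retain.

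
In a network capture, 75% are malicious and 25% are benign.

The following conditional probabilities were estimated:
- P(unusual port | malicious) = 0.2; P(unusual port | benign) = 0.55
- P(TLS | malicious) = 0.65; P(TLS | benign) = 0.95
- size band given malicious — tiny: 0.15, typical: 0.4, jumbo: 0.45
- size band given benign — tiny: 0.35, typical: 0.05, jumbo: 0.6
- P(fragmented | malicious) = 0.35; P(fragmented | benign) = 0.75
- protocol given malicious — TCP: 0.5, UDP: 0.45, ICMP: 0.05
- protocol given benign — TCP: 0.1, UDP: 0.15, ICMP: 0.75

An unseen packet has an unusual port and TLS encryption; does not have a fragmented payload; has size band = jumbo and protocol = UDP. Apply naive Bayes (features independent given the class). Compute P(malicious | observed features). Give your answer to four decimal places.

malicious: 0.75 × 0.2 × 0.65 × 0.45 × (1−0.35) × 0.45 = 0.0128334375
benign: 0.25 × 0.55 × 0.95 × 0.6 × (1−0.75) × 0.15 = 0.0029390625
P(malicious | x) = 0.0128334375 / 0.0157725 ≈ 0.8137

0.8137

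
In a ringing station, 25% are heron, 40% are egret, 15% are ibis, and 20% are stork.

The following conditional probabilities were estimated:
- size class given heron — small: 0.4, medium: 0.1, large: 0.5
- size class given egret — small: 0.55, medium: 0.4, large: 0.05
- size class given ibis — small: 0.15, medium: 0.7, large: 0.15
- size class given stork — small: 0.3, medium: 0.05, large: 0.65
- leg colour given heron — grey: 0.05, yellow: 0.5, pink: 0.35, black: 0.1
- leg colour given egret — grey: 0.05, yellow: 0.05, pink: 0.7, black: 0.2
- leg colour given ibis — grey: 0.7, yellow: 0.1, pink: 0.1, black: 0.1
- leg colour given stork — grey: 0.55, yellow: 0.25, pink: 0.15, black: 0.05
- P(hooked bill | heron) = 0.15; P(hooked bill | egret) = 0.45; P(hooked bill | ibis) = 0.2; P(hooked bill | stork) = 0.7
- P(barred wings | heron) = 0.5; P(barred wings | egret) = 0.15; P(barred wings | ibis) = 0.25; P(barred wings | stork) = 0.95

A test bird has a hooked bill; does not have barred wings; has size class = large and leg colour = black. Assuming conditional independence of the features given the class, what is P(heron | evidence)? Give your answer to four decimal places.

0.3092

heron: 0.25 × 0.5 × 0.1 × 0.15 × (1−0.5) = 0.0009375
egret: 0.4 × 0.05 × 0.2 × 0.45 × (1−0.15) = 0.00153
ibis: 0.15 × 0.15 × 0.1 × 0.2 × (1−0.25) = 0.0003375
stork: 0.2 × 0.65 × 0.05 × 0.7 × (1−0.95) = 0.0002275
P(heron | x) = 0.0009375 / 0.0030325 ≈ 0.3092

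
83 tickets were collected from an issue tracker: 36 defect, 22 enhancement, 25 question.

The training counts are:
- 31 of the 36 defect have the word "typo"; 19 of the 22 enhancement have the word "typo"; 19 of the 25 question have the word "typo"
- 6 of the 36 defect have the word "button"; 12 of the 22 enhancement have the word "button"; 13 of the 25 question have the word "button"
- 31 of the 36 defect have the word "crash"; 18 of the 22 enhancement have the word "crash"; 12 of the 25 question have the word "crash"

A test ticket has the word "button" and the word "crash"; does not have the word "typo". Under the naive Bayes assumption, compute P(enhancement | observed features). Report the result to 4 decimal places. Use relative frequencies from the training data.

0.3767

defect: (36/83) × (5/36) × (6/36) × (31/36) ≈ 0.00864569
enhancement: (22/83) × (3/22) × (12/22) × (18/22) ≈ 0.0161306
question: (25/83) × (6/25) × (13/25) × (12/25) ≈ 0.0180434
P(enhancement | x) = 0.0161306 / 0.04281969 ≈ 0.3767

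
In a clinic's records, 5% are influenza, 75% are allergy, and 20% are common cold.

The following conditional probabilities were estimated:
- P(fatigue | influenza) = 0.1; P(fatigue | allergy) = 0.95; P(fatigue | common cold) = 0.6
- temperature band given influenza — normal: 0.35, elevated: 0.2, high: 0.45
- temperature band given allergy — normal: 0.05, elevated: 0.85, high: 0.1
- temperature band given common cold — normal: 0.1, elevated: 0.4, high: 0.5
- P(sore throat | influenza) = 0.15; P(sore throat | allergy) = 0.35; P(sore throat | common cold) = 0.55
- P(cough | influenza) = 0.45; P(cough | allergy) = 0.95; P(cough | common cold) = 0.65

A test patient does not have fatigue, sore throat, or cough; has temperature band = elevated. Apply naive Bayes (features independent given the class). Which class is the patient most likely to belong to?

common cold

influenza: 0.05 × (1−0.1) × 0.2 × (1−0.15) × (1−0.45) = 0.0042075
allergy: 0.75 × (1−0.95) × 0.85 × (1−0.35) × (1−0.95) = 0.0010359375
common cold: 0.2 × (1−0.6) × 0.4 × (1−0.55) × (1−0.65) = 0.00504
Highest score → common cold.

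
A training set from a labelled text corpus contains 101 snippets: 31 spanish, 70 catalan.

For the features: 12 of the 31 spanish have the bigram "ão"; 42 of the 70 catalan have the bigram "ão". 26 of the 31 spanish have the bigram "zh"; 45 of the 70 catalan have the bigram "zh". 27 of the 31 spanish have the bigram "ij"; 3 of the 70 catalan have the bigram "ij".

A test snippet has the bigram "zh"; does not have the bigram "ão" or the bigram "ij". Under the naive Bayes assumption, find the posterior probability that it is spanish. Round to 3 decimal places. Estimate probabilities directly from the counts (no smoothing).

spanish: (31/101) × (19/31) × (26/31) × (4/31) ≈ 0.0203583
catalan: (70/101) × (28/70) × (45/70) × (67/70) ≈ 0.17058
P(spanish | x) = 0.0203583 / 0.1909383 ≈ 0.107

0.107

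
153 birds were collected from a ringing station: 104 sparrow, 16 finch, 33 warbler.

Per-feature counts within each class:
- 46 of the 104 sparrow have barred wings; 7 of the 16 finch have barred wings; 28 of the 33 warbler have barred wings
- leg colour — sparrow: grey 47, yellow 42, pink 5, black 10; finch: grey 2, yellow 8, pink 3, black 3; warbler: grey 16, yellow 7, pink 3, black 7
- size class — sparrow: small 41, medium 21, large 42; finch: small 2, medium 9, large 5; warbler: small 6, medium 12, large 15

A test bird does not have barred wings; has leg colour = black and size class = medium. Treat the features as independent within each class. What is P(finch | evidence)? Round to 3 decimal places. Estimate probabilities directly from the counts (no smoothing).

0.386

sparrow: (104/153) × (58/104) × (10/104) × (21/104) ≈ 0.00736019
finch: (16/153) × (9/16) × (3/16) × (9/16) ≈ 0.00620404
warbler: (33/153) × (5/33) × (7/33) × (12/33) ≈ 0.00252075
P(finch | x) = 0.00620404 / 0.01608498 ≈ 0.386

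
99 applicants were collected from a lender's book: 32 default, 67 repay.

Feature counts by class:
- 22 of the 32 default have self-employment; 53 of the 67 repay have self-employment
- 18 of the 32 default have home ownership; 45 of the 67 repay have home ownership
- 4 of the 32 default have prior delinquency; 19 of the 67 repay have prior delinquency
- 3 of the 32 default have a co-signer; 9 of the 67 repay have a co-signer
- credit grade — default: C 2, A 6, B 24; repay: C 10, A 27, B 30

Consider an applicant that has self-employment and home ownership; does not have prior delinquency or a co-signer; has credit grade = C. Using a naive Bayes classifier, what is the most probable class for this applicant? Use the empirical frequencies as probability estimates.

repay

default: (32/99) × (22/32) × (18/32) × (28/32) × (29/32) × (2/32) = 0.006195068359375
repay: (67/99) × (53/67) × (45/67) × (48/67) × (58/67) × (10/67) ≈ 0.0332831
Highest score → repay.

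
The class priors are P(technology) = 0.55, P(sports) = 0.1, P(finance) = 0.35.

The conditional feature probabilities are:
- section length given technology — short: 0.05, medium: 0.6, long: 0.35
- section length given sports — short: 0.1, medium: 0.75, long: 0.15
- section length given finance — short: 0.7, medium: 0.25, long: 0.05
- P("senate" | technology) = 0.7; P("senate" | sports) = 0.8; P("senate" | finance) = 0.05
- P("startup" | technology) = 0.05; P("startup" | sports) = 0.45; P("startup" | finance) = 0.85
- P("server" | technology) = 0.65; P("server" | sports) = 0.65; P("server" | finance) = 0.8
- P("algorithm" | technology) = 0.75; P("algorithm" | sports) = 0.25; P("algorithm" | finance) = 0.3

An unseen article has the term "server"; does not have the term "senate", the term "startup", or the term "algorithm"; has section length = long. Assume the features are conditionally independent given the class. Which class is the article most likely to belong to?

technology

technology: 0.55 × 0.35 × (1−0.7) × (1−0.05) × 0.65 × (1−0.75) = 0.00891515625
sports: 0.1 × 0.15 × (1−0.8) × (1−0.45) × 0.65 × (1−0.25) = 0.000804375
finance: 0.35 × 0.05 × (1−0.05) × (1−0.85) × 0.8 × (1−0.3) = 0.0013965
Highest score → technology.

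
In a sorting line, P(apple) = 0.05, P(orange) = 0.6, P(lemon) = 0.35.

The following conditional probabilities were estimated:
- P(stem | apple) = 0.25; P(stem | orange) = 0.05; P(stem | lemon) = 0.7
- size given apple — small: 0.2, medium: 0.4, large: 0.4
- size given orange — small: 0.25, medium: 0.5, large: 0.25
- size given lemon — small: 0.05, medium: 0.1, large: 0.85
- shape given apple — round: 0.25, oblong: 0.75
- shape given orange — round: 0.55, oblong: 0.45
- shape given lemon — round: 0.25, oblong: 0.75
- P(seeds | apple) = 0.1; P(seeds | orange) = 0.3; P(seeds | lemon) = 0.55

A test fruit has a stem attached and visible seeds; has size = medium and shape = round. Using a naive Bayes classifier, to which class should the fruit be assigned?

apple: 0.05 × 0.25 × 0.4 × 0.25 × 0.1 = 0.000125
orange: 0.6 × 0.05 × 0.5 × 0.55 × 0.3 = 0.002475
lemon: 0.35 × 0.7 × 0.1 × 0.25 × 0.55 = 0.00336875
Highest score → lemon.

lemon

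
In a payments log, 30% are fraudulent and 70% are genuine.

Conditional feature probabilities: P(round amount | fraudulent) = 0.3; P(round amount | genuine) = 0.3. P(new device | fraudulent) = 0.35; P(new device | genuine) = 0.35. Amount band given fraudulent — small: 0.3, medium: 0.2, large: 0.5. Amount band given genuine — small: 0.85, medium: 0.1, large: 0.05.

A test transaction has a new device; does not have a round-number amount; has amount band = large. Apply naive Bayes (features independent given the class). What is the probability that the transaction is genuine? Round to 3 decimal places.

fraudulent: 0.3 × (1−0.3) × 0.35 × 0.5 = 0.03675
genuine: 0.7 × (1−0.3) × 0.35 × 0.05 = 0.008575
P(genuine | x) = 0.008575 / 0.045325 ≈ 0.189

0.189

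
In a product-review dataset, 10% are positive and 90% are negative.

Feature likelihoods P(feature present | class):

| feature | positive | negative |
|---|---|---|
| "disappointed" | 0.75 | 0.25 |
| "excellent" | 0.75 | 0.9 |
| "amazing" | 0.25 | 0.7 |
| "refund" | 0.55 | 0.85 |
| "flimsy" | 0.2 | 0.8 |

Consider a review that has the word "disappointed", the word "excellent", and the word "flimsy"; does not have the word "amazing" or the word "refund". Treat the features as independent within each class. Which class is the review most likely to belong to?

positive: 0.1 × 0.75 × 0.75 × (1−0.25) × (1−0.55) × 0.2 = 0.003796875
negative: 0.9 × 0.25 × 0.9 × (1−0.7) × (1−0.85) × 0.8 = 0.00729
Highest score → negative.

negative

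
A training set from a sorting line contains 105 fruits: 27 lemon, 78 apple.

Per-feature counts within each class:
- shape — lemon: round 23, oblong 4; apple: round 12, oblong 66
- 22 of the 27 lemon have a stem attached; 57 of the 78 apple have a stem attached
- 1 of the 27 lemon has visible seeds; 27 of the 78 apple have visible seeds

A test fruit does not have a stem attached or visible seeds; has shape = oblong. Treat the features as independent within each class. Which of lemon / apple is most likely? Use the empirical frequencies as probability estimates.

lemon: (27/105) × (4/27) × (5/27) × (26/27) ≈ 0.00679339
apple: (78/105) × (66/78) × (21/78) × (51/78) ≈ 0.110651
Highest score → apple.

apple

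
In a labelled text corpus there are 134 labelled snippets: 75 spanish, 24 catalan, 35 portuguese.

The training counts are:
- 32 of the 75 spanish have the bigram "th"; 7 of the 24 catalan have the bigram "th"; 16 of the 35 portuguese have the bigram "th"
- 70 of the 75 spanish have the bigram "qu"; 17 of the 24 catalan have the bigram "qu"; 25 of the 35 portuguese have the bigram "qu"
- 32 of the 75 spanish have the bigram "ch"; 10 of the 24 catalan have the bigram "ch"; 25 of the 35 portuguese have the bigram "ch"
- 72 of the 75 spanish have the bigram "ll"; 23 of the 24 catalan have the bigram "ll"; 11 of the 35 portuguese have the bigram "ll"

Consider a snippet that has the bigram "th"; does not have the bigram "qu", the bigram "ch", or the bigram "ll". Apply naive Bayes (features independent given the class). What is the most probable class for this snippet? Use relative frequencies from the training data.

portuguese

spanish: (75/134) × (32/75) × (5/75) × (43/75) × (3/75) ≈ 0.000365108
catalan: (24/134) × (7/24) × (7/24) × (14/24) × (1/24) ≈ 0.000370327
portuguese: (35/134) × (16/35) × (10/35) × (10/35) × (24/35) ≈ 0.00668378
Highest score → portuguese.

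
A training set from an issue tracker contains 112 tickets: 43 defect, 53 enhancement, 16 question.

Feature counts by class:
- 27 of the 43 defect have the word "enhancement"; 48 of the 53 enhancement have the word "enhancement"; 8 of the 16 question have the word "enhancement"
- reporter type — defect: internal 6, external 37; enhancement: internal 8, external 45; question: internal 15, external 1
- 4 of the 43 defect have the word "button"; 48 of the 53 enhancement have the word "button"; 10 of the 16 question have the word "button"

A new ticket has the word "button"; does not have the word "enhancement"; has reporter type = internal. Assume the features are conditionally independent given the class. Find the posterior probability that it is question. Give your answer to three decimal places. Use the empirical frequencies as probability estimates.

defect: (43/112) × (16/43) × (6/43) × (4/43) ≈ 0.00185428
enhancement: (53/112) × (5/53) × (8/53) × (48/53) ≈ 0.00610283
question: (16/112) × (8/16) × (15/16) × (10/16) ≈ 0.0418527
P(question | x) = 0.0418527 / 0.04980981 ≈ 0.840

0.840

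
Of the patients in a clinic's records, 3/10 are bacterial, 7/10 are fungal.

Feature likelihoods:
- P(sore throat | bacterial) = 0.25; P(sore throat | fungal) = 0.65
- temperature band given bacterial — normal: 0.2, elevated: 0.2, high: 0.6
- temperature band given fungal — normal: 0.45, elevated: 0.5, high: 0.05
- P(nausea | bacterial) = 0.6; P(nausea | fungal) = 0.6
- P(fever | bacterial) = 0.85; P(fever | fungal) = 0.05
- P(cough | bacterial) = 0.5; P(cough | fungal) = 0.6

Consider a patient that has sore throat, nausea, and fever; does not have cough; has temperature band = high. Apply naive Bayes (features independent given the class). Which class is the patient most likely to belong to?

bacterial

bacterial: 0.3 × 0.25 × 0.6 × 0.6 × 0.85 × (1−0.5) = 0.011475
fungal: 0.7 × 0.65 × 0.05 × 0.6 × 0.05 × (1−0.6) = 0.000273
Highest score → bacterial.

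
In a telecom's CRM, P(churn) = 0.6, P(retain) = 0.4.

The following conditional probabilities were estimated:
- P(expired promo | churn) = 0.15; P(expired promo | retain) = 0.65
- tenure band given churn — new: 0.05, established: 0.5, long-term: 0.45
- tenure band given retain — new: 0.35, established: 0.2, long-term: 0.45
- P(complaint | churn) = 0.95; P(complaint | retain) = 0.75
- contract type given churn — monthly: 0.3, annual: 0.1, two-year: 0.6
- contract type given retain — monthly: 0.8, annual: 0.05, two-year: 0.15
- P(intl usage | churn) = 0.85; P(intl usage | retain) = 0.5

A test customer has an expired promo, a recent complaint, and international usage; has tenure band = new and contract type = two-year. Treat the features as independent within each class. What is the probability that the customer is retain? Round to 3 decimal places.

0.701

churn: 0.6 × 0.15 × 0.05 × 0.95 × 0.6 × 0.85 = 0.00218025
retain: 0.4 × 0.65 × 0.35 × 0.75 × 0.15 × 0.5 = 0.00511875
P(retain | x) = 0.00511875 / 0.007299 ≈ 0.701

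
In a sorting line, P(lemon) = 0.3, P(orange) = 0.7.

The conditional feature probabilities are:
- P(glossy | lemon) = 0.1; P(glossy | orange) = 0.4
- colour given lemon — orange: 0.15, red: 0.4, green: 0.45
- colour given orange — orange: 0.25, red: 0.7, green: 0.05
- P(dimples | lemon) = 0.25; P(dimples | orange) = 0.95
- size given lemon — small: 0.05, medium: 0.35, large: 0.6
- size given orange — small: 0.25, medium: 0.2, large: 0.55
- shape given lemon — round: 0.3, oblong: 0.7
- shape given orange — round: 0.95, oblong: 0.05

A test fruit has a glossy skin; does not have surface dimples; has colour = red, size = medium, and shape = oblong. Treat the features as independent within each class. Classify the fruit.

lemon

lemon: 0.3 × 0.1 × 0.4 × (1−0.25) × 0.35 × 0.7 = 0.002205
orange: 0.7 × 0.4 × 0.7 × (1−0.95) × 0.2 × 0.05 = 0.000098
Highest score → lemon.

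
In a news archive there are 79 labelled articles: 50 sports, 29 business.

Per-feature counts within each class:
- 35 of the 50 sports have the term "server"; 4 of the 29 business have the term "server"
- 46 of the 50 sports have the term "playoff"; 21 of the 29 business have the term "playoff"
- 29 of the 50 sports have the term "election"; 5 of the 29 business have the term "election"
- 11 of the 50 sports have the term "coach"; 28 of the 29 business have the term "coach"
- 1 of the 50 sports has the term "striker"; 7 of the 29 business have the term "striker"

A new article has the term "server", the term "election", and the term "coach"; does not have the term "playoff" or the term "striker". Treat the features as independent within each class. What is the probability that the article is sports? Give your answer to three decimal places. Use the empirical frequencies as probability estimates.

0.715

sports: (50/79) × (35/50) × (4/50) × (29/50) × (11/50) × (49/50) ≈ 0.00443208
business: (29/79) × (4/29) × (8/29) × (5/29) × (28/29) × (22/29) ≈ 0.00176393
P(sports | x) = 0.00443208 / 0.00619601 ≈ 0.715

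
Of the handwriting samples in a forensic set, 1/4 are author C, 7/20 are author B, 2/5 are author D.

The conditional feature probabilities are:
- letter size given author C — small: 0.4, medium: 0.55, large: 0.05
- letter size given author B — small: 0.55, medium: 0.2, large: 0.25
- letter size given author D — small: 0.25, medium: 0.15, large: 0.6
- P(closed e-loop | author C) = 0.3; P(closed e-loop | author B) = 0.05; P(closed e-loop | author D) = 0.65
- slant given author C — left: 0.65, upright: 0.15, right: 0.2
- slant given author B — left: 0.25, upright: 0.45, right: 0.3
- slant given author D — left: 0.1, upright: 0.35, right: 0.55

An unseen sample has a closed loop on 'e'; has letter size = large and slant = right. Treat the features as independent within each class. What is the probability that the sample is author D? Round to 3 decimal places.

author C: 0.25 × 0.05 × 0.3 × 0.2 = 0.00075
author B: 0.35 × 0.25 × 0.05 × 0.3 = 0.0013125
author D: 0.4 × 0.6 × 0.65 × 0.55 = 0.0858
P(author D | x) = 0.0858 / 0.0878625 ≈ 0.977

0.977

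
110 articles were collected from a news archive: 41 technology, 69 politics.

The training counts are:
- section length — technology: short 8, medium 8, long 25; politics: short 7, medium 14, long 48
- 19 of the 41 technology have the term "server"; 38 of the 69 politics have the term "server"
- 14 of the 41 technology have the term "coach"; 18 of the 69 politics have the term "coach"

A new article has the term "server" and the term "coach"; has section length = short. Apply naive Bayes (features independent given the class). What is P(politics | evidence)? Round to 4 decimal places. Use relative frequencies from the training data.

technology: (41/110) × (8/41) × (19/41) × (14/41) ≈ 0.0115083
politics: (69/110) × (7/69) × (38/69) × (18/69) ≈ 0.00914246
P(politics | x) = 0.00914246 / 0.02065076 ≈ 0.4427

0.4427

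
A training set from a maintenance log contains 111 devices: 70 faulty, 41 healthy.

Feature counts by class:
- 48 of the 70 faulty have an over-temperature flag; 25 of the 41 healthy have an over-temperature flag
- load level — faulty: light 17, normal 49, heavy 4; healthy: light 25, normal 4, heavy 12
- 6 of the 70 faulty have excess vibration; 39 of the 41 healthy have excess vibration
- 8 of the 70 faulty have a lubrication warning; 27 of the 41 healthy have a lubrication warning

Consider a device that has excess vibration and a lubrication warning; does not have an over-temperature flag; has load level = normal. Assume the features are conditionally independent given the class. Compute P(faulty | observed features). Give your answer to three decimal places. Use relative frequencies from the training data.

0.134

faulty: (70/111) × (22/70) × (49/70) × (6/70) × (8/70) ≈ 0.00135907
healthy: (41/111) × (16/41) × (4/41) × (39/41) × (27/41) ≈ 0.00880915
P(faulty | x) = 0.00135907 / 0.01016822 ≈ 0.134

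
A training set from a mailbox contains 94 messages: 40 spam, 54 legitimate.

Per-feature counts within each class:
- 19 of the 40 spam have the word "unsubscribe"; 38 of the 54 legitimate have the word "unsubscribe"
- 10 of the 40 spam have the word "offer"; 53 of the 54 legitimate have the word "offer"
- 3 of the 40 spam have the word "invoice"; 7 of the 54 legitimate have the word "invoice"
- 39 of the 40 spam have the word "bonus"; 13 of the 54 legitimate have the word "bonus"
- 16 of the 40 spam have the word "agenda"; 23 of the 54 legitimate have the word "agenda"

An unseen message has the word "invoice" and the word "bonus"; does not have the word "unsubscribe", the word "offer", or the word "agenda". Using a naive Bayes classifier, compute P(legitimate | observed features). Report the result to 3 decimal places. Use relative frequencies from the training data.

spam: (40/94) × (21/40) × (30/40) × (3/40) × (39/40) × (24/40) ≈ 0.0073514
legitimate: (54/94) × (16/54) × (1/54) × (7/54) × (13/54) × (31/54) ≈ 0.0000564703
P(legitimate | x) = 0.0000564703 / 0.0074078703 ≈ 0.008

0.008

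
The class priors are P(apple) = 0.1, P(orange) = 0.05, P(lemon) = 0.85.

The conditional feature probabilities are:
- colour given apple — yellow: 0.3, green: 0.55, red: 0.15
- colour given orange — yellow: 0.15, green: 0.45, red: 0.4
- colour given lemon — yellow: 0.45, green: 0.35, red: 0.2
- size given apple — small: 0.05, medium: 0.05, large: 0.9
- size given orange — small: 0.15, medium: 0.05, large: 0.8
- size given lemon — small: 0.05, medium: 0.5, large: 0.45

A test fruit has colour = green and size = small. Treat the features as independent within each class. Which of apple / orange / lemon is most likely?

apple: 0.1 × 0.55 × 0.05 = 0.00275
orange: 0.05 × 0.45 × 0.15 = 0.003375
lemon: 0.85 × 0.35 × 0.05 = 0.014875
Highest score → lemon.

lemon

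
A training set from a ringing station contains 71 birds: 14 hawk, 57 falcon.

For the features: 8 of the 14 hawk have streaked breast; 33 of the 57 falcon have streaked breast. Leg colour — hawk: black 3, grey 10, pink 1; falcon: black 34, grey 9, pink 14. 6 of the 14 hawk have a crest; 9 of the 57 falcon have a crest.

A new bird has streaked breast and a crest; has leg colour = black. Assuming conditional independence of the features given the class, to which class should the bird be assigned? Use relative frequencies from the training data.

hawk: (14/71) × (8/14) × (3/14) × (6/14) ≈ 0.0103478
falcon: (57/71) × (33/57) × (34/57) × (9/57) ≈ 0.0437751
Highest score → falcon.

falcon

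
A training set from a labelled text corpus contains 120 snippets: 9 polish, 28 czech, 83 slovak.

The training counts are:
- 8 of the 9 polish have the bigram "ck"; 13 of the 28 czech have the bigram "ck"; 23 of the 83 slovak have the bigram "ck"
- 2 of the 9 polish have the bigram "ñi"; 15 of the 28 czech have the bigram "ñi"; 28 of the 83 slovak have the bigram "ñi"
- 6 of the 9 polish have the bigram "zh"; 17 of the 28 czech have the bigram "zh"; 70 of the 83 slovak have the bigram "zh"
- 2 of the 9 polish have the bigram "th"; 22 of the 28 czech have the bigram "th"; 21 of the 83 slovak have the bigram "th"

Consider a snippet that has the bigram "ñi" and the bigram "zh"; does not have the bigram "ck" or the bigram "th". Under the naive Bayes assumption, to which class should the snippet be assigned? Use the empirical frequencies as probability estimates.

slovak

polish: (9/120) × (1/9) × (2/9) × (6/9) × (7/9) ≈ 0.000960219
czech: (28/120) × (15/28) × (15/28) × (17/28) × (6/28) ≈ 0.00871219
slovak: (83/120) × (60/83) × (28/83) × (70/83) × (62/83) ≈ 0.106263
Highest score → slovak.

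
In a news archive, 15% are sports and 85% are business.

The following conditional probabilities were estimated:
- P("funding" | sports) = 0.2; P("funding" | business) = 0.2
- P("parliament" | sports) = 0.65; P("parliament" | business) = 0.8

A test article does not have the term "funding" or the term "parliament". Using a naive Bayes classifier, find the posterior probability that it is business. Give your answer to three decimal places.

0.764

sports: 0.15 × (1−0.2) × (1−0.65) = 0.042
business: 0.85 × (1−0.2) × (1−0.8) = 0.136
P(business | x) = 0.136 / 0.178 ≈ 0.764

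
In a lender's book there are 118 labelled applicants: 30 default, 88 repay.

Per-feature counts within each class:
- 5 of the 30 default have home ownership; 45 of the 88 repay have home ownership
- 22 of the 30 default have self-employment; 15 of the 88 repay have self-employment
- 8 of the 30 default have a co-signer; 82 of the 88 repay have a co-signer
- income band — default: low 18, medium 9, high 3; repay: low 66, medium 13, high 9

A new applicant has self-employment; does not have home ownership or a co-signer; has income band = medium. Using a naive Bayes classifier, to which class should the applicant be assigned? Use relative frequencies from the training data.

default

default: (30/118) × (25/30) × (22/30) × (22/30) × (9/30) ≈ 0.0341808
repay: (88/118) × (43/88) × (15/88) × (6/88) × (13/88) ≈ 0.00062564
Highest score → default.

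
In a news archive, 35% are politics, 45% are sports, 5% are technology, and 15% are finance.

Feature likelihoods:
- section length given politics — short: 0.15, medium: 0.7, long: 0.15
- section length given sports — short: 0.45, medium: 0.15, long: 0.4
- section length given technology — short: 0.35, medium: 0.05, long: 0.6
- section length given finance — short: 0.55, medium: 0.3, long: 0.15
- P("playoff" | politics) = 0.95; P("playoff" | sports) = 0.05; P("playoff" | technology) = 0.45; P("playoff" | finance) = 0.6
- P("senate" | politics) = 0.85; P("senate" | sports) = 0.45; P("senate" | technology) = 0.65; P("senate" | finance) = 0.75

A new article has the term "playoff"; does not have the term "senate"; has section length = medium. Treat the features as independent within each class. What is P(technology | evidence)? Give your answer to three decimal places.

0.009

politics: 0.35 × 0.7 × 0.95 × (1−0.85) = 0.0349125
sports: 0.45 × 0.15 × 0.05 × (1−0.45) = 0.00185625
technology: 0.05 × 0.05 × 0.45 × (1−0.65) = 0.00039375
finance: 0.15 × 0.3 × 0.6 × (1−0.75) = 0.00675
P(technology | x) = 0.00039375 / 0.0439125 ≈ 0.009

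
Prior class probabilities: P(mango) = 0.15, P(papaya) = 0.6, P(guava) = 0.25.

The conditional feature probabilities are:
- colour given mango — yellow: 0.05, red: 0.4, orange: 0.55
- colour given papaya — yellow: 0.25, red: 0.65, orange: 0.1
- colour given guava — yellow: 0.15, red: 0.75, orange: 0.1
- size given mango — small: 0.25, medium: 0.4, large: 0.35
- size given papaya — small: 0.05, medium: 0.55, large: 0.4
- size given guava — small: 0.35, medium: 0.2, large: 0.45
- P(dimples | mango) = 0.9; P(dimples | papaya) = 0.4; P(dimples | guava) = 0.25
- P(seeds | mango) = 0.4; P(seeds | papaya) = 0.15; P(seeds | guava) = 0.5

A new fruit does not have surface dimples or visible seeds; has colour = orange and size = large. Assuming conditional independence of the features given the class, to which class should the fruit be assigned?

mango: 0.15 × 0.55 × 0.35 × (1−0.9) × (1−0.4) = 0.0017325
papaya: 0.6 × 0.1 × 0.4 × (1−0.4) × (1−0.15) = 0.01224
guava: 0.25 × 0.1 × 0.45 × (1−0.25) × (1−0.5) = 0.00421875
Highest score → papaya.

papaya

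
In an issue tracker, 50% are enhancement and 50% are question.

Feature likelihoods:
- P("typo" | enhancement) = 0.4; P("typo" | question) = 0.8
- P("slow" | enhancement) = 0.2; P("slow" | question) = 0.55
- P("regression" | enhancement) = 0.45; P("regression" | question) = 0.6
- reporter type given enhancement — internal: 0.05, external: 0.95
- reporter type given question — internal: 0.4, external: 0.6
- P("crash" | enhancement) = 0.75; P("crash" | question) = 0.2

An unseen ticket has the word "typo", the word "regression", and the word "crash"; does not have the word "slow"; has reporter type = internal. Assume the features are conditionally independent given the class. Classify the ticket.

enhancement: 0.5 × 0.4 × (1−0.2) × 0.45 × 0.05 × 0.75 = 0.0027
question: 0.5 × 0.8 × (1−0.55) × 0.6 × 0.4 × 0.2 = 0.00864
Highest score → question.

question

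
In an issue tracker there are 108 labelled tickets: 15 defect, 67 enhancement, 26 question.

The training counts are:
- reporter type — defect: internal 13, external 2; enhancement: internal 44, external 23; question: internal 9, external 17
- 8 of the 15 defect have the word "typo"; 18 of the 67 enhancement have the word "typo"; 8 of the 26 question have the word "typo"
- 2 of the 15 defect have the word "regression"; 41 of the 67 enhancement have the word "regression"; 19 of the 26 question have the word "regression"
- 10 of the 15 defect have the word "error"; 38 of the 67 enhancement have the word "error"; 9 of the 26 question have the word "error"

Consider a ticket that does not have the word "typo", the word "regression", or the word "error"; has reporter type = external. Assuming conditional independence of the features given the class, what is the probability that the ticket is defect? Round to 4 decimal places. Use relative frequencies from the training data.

0.0522

defect: (15/108) × (2/15) × (7/15) × (13/15) × (5/15) ≈ 0.00249657
enhancement: (67/108) × (23/67) × (49/67) × (26/67) × (29/67) ≈ 0.0261606
question: (26/108) × (17/26) × (18/26) × (7/26) × (17/26) ≈ 0.0191834
P(defect | x) = 0.00249657 / 0.04784057 ≈ 0.0522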